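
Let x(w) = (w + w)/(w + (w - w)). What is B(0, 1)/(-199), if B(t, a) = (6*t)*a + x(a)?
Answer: -2/199 ≈ -0.010050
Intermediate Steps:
x(w) = 2 (x(w) = (2*w)/(w + 0) = (2*w)/w = 2)
B(t, a) = 2 + 6*a*t (B(t, a) = (6*t)*a + 2 = 6*a*t + 2 = 2 + 6*a*t)
B(0, 1)/(-199) = (2 + 6*1*0)/(-199) = -(2 + 0)/199 = -1/199*2 = -2/199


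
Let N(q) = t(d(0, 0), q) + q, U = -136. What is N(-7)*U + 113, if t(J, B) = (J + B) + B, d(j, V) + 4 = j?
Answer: 3513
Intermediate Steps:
d(j, V) = -4 + j
t(J, B) = J + 2*B (t(J, B) = (B + J) + B = J + 2*B)
N(q) = -4 + 3*q (N(q) = ((-4 + 0) + 2*q) + q = (-4 + 2*q) + q = -4 + 3*q)
N(-7)*U + 113 = (-4 + 3*(-7))*(-136) + 113 = (-4 - 21)*(-136) + 113 = -25*(-136) + 113 = 3400 + 113 = 3513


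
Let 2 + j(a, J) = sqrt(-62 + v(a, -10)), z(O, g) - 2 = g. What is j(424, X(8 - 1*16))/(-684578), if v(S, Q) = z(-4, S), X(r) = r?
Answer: 1/342289 - sqrt(91)/342289 ≈ -2.4948e-5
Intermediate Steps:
z(O, g) = 2 + g
v(S, Q) = 2 + S
j(a, J) = -2 + sqrt(-60 + a) (j(a, J) = -2 + sqrt(-62 + (2 + a)) = -2 + sqrt(-60 + a))
j(424, X(8 - 1*16))/(-684578) = (-2 + sqrt(-60 + 424))/(-684578) = (-2 + sqrt(364))*(-1/684578) = (-2 + 2*sqrt(91))*(-1/684578) = 1/342289 - sqrt(91)/342289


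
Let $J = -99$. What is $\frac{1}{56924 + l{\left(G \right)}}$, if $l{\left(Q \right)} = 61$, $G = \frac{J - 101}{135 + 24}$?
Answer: $\frac{1}{56985} \approx 1.7548 \cdot 10^{-5}$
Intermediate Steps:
$G = - \frac{200}{159}$ ($G = \frac{-99 - 101}{135 + 24} = - \frac{200}{159} \approx -1.2579$)
$\frac{1}{56924 + l{\left(G \right)}} = \frac{1}{56924 + 61} = \frac{1}{56985}$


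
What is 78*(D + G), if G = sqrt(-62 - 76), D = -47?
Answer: -3666 + 78*I*sqrt(138) ≈ -3666.0 + 916.29*I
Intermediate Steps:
G = I*sqrt(138) (G = sqrt(-138) = I*sqrt(138) ≈ 11.747*I)
78*(D + G) = 78*(-47 + I*sqrt(138)) = -3666 + 78*I*sqrt(138)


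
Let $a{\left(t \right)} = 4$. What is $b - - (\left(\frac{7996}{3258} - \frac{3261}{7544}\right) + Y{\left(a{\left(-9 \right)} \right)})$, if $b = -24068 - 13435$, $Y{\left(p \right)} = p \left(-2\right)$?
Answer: $- \frac{460954432193}{12289176} \approx -37509.0$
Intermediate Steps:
$Y{\left(p \right)} = - 2 p$
$b = -37503$ ($b = -24068 - 13435 = -37503$)
$b - - (\left(\frac{7996}{3258} - \frac{3261}{7544}\right) + Y{\left(a{\left(-9 \right)} \right)}) = -37503 - - (\left(\frac{7996}{3258} - \frac{3261}{7544}\right) - 8) = -37503 - - (\left(7996 \cdot \frac{1}{3258} - \frac{3261}{7544}\right) - 8) = -37503 - - (\left(\frac{3998}{1629} - \frac{3261}{7544}\right) - 8) = -37503 - - (\frac{24848743}{12289176} - 8) = -37503 - \left(-1\right) \left(- \frac{73464665}{12289176}\right) = -37503 - \frac{73464665}{12289176} = - \frac{460954432193}{12289176}$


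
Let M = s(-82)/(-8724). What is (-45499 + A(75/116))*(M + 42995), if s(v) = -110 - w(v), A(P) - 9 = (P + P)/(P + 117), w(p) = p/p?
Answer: -6468212232754530/3307123 ≈ -1.9558e+9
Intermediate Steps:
w(p) = 1
A(P) = 9 + 2*P/(117 + P) (A(P) = 9 + (P + P)/(P + 117) = 9 + (2*P)/(117 + P) = 9 + 2*P/(117 + P))
s(v) = -111 (s(v) = -110 - 1*1 = -110 - 1 = -111)
M = 37/2908 (M = -111/(-8724) = -111*(-1/8724) = 37/2908 ≈ 0.012724)
(-45499 + A(75/116))*(M + 42995) = (-45499 + (1053 + 11*(75/116))/(117 + 75/116))*(37/2908 + 42995) = (-45499 + (1053 + 11*(75*(1/116)))/(117 + 75*(1/116)))*(125029497/2908) = (-45499 + (1053 + 11*(75/116))/(117 + 75/116))*(125029497/2908) = (-45499 + (1053 + 825/116)/(13647/116))*(125029497/2908) = (-45499 + (116/13647)*(122973/116))*(125029497/2908) = (-45499 + 40991/4549)*(125029497/2908) = -206933960/4549*125029497/2908 = -6468212232754530/3307123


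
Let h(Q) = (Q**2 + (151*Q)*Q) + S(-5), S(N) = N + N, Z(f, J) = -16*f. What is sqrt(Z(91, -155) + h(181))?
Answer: 3*sqrt(553134) ≈ 2231.2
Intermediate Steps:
S(N) = 2*N
h(Q) = -10 + 152*Q**2 (h(Q) = (Q**2 + (151*Q)*Q) + 2*(-5) = (Q**2 + 151*Q**2) - 10 = 152*Q**2 - 10 = -10 + 152*Q**2)
sqrt(Z(91, -155) + h(181)) = sqrt(-16*91 + (-10 + 152*181**2)) = sqrt(-1456 + (-10 + 152*32761)) = sqrt(-1456 + (-10 + 4979672)) = sqrt(-1456 + 4979662) = sqrt(4978206) = 3*sqrt(553134)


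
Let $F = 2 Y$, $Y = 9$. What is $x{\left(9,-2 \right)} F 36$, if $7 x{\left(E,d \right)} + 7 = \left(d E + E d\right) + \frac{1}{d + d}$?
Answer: $- \frac{28026}{7} \approx -4003.7$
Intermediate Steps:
$x{\left(E,d \right)} = -1 + \frac{1}{14 d} + \frac{2 E d}{7}$ ($x{\left(E,d \right)} = -1 + \frac{\left(d E + E d\right) + \frac{1}{d + d}}{7} = -1 + \frac{\left(E d + E d\right) + \frac{1}{2 d}}{7} = -1 + \frac{2 E d + \frac{1}{2 d}}{7} = -1 + \frac{\frac{1}{2 d} + 2 E d}{7} = -1 + \left(\frac{1}{14 d} + \frac{2 E d}{7}\right) = -1 + \frac{1}{14 d} + \frac{2 E d}{7}$)
$F = 18$ ($F = 2 \cdot 9 = 18$)
$x{\left(9,-2 \right)} F 36 = \left(-1 + \frac{1}{14 \left(-2\right)} + \frac{2}{7} \cdot 9 \left(-2\right)\right) 18 \cdot 36 = \left(-1 + \frac{1}{14} \left(- \frac{1}{2}\right) - \frac{36}{7}\right) 18 \cdot 36 = \left(-1 - \frac{1}{28} - \frac{36}{7}\right) 18 \cdot 36 = \left(- \frac{173}{28}\right) 18 \cdot 36 = \left(- \frac{1557}{14}\right) 36 = - \frac{28026}{7}$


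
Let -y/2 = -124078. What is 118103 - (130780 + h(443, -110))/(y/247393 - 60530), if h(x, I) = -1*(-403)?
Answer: 1768559937931721/14974450134 ≈ 1.1811e+5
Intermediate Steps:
y = 248156 (y = -2*(-124078) = 248156)
h(x, I) = 403
118103 - (130780 + h(443, -110))/(y/247393 - 60530) = 118103 - (130780 + 403)/(248156/247393 - 60530) = 118103 - 131183/(248156*(1/247393) - 60530) = 118103 - 131183/(248156/247393 - 60530) = 118103 - 131183/(-14974450134/247393) = 118103 - 131183*(-247393)/14974450134 = 118103 - 1*(-32453755919/14974450134) = 118103 + 32453755919/14974450134 = 1768559937931721/14974450134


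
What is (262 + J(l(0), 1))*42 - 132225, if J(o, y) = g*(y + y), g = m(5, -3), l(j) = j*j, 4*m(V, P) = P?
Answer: -121284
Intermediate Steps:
m(V, P) = P/4
l(j) = j²
g = -¾ (g = (¼)*(-3) = -¾ ≈ -0.75000)
J(o, y) = -3*y/2 (J(o, y) = -3*(y + y)/4 = -3*y/2)
(262 + J(l(0), 1))*42 - 132225 = (262 - 3/2*1)*42 - 132225 = (262 - 3/2)*42 - 132225 = (521/2)*42 - 132225 = 10941 - 132225 = -121284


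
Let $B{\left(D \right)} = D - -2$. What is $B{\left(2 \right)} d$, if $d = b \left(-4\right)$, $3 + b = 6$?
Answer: $-48$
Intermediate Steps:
$b = 3$ ($b = -3 + 6 = 3$)
$B{\left(D \right)} = 2 + D$ ($B{\left(D \right)} = D + 2 = 2 + D$)
$d = -12$ ($d = 3 \left(-4\right) = -12$)
$B{\left(2 \right)} d = \left(2 + 2\right) \left(-12\right) = 4 \left(-12\right) = -48$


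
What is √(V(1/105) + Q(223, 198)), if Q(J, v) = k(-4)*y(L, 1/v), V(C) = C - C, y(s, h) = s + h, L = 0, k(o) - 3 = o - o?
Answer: √66/66 ≈ 0.12309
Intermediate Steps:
k(o) = 3 (k(o) = 3 + (o - o) = 3 + 0 = 3)
y(s, h) = h + s
V(C) = 0
Q(J, v) = 3/v (Q(J, v) = 3*(1/v + 0) = 3/v)
√(V(1/105) + Q(223, 198)) = √(0 + 3/198) = √(0 + 3*(1/198)) = √(0 + 1/66) = √(1/66) = √66/66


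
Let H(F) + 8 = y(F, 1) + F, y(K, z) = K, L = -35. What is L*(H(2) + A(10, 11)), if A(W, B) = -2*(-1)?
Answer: 70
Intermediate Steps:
A(W, B) = 2
H(F) = -8 + 2*F (H(F) = -8 + (F + F) = -8 + 2*F)
L*(H(2) + A(10, 11)) = -35*((-8 + 2*2) + 2) = -35*((-8 + 4) + 2) = -35*(-4 + 2) = -35*(-2) = 70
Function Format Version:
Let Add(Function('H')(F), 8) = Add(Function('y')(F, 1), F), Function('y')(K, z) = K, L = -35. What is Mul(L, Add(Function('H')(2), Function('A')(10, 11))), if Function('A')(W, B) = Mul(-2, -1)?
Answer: 70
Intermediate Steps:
Function('A')(W, B) = 2
Function('H')(F) = Add(-8, Mul(2, F)) (Function('H')(F) = Add(-8, Add(F, F)) = Add(-8, Mul(2, F)))
Mul(L, Add(Function('H')(2), Function('A')(10, 11))) = Mul(-35, Add(Add(-8, Mul(2, 2)), 2)) = Mul(-35, Add(Add(-8, 4), 2)) = Mul(-35, Add(-4, 2)) = Mul(-35, -2) = 70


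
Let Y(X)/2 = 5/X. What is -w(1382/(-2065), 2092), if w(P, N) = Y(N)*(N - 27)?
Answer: -10325/1046 ≈ -9.8709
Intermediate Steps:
Y(X) = 10/X (Y(X) = 2*(5/X) = 10/X)
w(P, N) = 10*(-27 + N)/N (w(P, N) = (10/N)*(N - 27) = (10/N)*(-27 + N) = 10*(-27 + N)/N)
-w(1382/(-2065), 2092) = -(10 - 270/2092) = -(10 - 270*1/2092) = -(10 - 135/1046) = -1*10325/1046 = -10325/1046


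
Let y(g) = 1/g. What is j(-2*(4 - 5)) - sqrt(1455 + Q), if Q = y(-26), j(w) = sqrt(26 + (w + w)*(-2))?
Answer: 3*sqrt(2) - sqrt(983554)/26 ≈ -33.901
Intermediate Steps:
j(w) = sqrt(26 - 4*w) (j(w) = sqrt(26 + (2*w)*(-2)) = sqrt(26 - 4*w))
Q = -1/26 (Q = 1/(-26) = -1/26 ≈ -0.038462)
j(-2*(4 - 5)) - sqrt(1455 + Q) = sqrt(26 - (-8)*(4 - 5)) - sqrt(1455 - 1/26) = sqrt(26 - (-8)*(-1)) - sqrt(37829/26) = sqrt(26 - 4*2) - sqrt(983554)/26 = sqrt(26 - 8) - sqrt(983554)/26 = sqrt(18) - sqrt(983554)/26 = 3*sqrt(2) - sqrt(983554)/26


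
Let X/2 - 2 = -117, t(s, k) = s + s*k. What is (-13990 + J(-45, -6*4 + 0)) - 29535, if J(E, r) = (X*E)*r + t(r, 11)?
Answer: -292213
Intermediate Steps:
t(s, k) = s + k*s
X = -230 (X = 4 + 2*(-117) = 4 - 234 = -230)
J(E, r) = 12*r - 230*E*r (J(E, r) = (-230*E)*r + r*(1 + 11) = -230*E*r + r*12 = -230*E*r + 12*r = 12*r - 230*E*r)
(-13990 + J(-45, -6*4 + 0)) - 29535 = (-13990 + 2*(-6*4 + 0)*(6 - 115*(-45))) - 29535 = (-13990 + 2*(-24 + 0)*(6 + 5175)) - 29535 = (-13990 + 2*(-24)*5181) - 29535 = (-13990 - 248688) - 29535 = -262678 - 29535 = -292213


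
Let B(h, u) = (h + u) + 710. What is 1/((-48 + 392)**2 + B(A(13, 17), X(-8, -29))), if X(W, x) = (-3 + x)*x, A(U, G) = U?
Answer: 1/119987 ≈ 8.3342e-6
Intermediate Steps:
X(W, x) = x*(-3 + x)
B(h, u) = 710 + h + u
1/((-48 + 392)**2 + B(A(13, 17), X(-8, -29))) = 1/((-48 + 392)**2 + (710 + 13 - 29*(-3 - 29))) = 1/(344**2 + (710 + 13 - 29*(-32))) = 1/(118336 + (710 + 13 + 928)) = 1/(118336 + 1651) = 1/119987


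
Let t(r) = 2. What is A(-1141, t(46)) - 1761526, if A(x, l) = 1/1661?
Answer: -2925894685/1661 ≈ -1.7615e+6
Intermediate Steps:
A(x, l) = 1/1661
A(-1141, t(46)) - 1761526 = 1/1661 - 1761526 = -2925894685/1661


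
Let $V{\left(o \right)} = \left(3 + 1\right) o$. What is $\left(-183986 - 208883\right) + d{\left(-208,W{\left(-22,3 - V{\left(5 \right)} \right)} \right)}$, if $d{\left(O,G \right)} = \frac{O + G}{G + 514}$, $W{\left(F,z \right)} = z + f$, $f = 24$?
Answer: $- \frac{204684950}{521} \approx -3.9287 \cdot 10^{5}$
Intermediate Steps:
$V{\left(o \right)} = 4 o$
$W{\left(F,z \right)} = 24 + z$ ($W{\left(F,z \right)} = z + 24 = 24 + z$)
$d{\left(O,G \right)} = \frac{G + O}{514 + G}$
$\left(-183986 - 208883\right) + d{\left(-208,W{\left(-22,3 - V{\left(5 \right)} \right)} \right)} = \left(-183986 - 208883\right) + \frac{\left(24 + \left(3 - 4 \cdot 5\right)\right) - 208}{514 + \left(24 + \left(3 - 4 \cdot 5\right)\right)} = -392869 + \frac{\left(24 + \left(3 - 20\right)\right) - 208}{514 + \left(24 + \left(3 - 20\right)\right)} = -392869 + \frac{\left(24 - 17\right) - 208}{514 + \left(24 - 17\right)} = -392869 + \frac{7 - 208}{514 + 7} = -392869 + \frac{1}{521} \left(-201\right) = -392869 - \frac{201}{521} = - \frac{204684950}{521}$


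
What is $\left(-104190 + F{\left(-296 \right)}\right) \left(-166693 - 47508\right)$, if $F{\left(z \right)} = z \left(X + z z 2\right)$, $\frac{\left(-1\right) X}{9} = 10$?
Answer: $11126932698622$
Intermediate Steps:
$X = -90$ ($X = \left(-9\right) 10 = -90$)
$F{\left(z \right)} = z \left(-90 + 2 z^{2}\right)$ ($F{\left(z \right)} = z \left(-90 + z z 2\right) = z \left(-90 + z^{2} \cdot 2\right) = z \left(-90 + 2 z^{2}\right)$)
$\left(-104190 + F{\left(-296 \right)}\right) \left(-166693 - 47508\right) = \left(-104190 + 2 \left(-296\right) \left(-45 + \left(-296\right)^{2}\right)\right) \left(-166693 - 47508\right) = \left(-104190 + 2 \left(-296\right) \left(-45 + 87616\right)\right) \left(-214201\right) = \left(-104190 + 2 \left(-296\right) 87571\right) \left(-214201\right) = \left(-104190 - 51842032\right) \left(-214201\right) = \left(-51946222\right) \left(-214201\right) = 11126932698622$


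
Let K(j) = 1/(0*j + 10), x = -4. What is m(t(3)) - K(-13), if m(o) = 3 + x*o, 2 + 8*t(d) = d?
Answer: 12/5 ≈ 2.4000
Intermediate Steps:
t(d) = -¼ + d/8
K(j) = ⅒ (K(j) = 1/(0 + 10) = 1/10 = ⅒)
m(o) = 3 - 4*o
m(t(3)) - K(-13) = (3 - 4*(-¼ + (⅛)*3)) - 1*⅒ = (3 - 4*(-¼ + 3/8)) - ⅒ = (3 - 4*⅛) - ⅒ = (3 - ½) - ⅒ = 5/2 - ⅒ = 12/5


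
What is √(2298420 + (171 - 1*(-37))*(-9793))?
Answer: 2*√65369 ≈ 511.35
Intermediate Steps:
√(2298420 + (171 - 1*(-37))*(-9793)) = √(2298420 + (171 + 37)*(-9793)) = √(2298420 + 208*(-9793)) = √(2298420 - 2036944) = √261476 = 2*√65369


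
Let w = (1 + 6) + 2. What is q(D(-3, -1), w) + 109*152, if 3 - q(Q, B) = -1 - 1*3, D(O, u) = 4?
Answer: 16575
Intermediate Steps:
w = 9 (w = 7 + 2 = 9)
q(Q, B) = 7 (q(Q, B) = 3 - (-1 - 1*3) = 3 - (-1 - 3) = 3 - 1*(-4) = 3 + 4 = 7)
q(D(-3, -1), w) + 109*152 = 7 + 109*152 = 7 + 16568 = 16575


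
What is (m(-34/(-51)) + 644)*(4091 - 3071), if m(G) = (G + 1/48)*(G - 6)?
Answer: 653140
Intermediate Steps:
m(G) = (-6 + G)*(1/48 + G) (m(G) = (G + 1/48)*(-6 + G) = (1/48 + G)*(-6 + G) = (-6 + G)*(1/48 + G))
(m(-34/(-51)) + 644)*(4091 - 3071) = ((-1/8 + (-34/(-51))**2 - (-4879)/(24*(-51))) + 644)*(4091 - 3071) = ((-1/8 + (-34*(-1/51))**2 - (-4879)*(-1)/(24*51)) + 644)*1020 = ((-1/8 + (2/3)**2 - 287/48*2/3) + 644)*1020 = ((-1/8 + 4/9 - 287/72) + 644)*1020 = (-11/3 + 644)*1020 = (1921/3)*1020 = 653140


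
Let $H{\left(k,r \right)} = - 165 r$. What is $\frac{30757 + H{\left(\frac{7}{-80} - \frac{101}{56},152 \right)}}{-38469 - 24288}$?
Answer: $- \frac{5677}{62757} \approx -0.09046$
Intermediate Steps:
$\frac{30757 + H{\left(\frac{7}{-80} - \frac{101}{56},152 \right)}}{-38469 - 24288} = \frac{30757 - 25080}{-38469 - 24288} = \frac{30757 - 25080}{-62757} = 5677 \left(- \frac{1}{62757}\right) = - \frac{5677}{62757}$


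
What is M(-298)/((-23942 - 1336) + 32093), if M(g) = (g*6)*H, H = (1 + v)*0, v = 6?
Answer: 0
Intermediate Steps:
H = 0 (H = (1 + 6)*0 = 7*0 = 0)
M(g) = 0 (M(g) = (g*6)*0 = (6*g)*0 = 0)
M(-298)/((-23942 - 1336) + 32093) = 0/((-23942 - 1336) + 32093) = 0/(-25278 + 32093) = 0/6815 = 0*(1/6815) = 0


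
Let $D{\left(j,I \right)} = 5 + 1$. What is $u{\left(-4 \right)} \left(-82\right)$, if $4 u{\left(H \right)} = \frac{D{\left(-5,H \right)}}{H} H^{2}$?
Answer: $492$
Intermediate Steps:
$D{\left(j,I \right)} = 6$
$u{\left(H \right)} = \frac{3 H}{2}$ ($u{\left(H \right)} = \frac{\frac{6}{H} H^{2}}{4} = \frac{6 H}{4} = \frac{3 H}{2}$)
$u{\left(-4 \right)} \left(-82\right) = \frac{3}{2} \left(-4\right) \left(-82\right) = \left(-6\right) \left(-82\right) = 492$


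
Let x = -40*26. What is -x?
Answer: 1040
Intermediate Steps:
x = -1040
-x = -1*(-1040) = 1040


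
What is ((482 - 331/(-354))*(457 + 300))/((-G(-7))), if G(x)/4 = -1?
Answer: 129415963/1416 ≈ 91396.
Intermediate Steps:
G(x) = -4 (G(x) = 4*(-1) = -4)
((482 - 331/(-354))*(457 + 300))/((-G(-7))) = ((482 - 331/(-354))*(457 + 300))/((-1*(-4))) = ((482 - 331*(-1/354))*757)/4 = ((482 + 331/354)*757)*(1/4) = ((170959/354)*757)*(1/4) = (129415963/354)*(1/4) = 129415963/1416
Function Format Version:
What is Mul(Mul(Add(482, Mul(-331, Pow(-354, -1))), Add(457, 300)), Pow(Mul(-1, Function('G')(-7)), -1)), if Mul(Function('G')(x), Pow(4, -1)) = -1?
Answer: Rational(129415963, 1416) ≈ 91396.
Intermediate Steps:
Function('G')(x) = -4 (Function('G')(x) = Mul(4, -1) = -4)
Mul(Mul(Add(482, Mul(-331, Pow(-354, -1))), Add(457, 300)), Pow(Mul(-1, Function('G')(-7)), -1)) = Mul(Mul(Add(482, Mul(-331, Pow(-354, -1))), Add(457, 300)), Pow(Mul(-1, -4), -1)) = Mul(Mul(Add(482, Mul(-331, Rational(-1, 354))), 757), Pow(4, -1)) = Mul(Mul(Add(482, Rational(331, 354)), 757), Rational(1, 4)) = Mul(Mul(Rational(170959, 354), 757), Rational(1, 4)) = Mul(Rational(129415963, 354), Rational(1, 4)) = Rational(129415963, 1416)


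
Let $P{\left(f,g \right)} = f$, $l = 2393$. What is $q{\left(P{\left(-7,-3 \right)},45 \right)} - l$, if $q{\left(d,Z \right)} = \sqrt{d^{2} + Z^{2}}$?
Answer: $-2393 + \sqrt{2074} \approx -2347.5$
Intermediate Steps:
$q{\left(d,Z \right)} = \sqrt{Z^{2} + d^{2}}$
$q{\left(P{\left(-7,-3 \right)},45 \right)} - l = \sqrt{45^{2} + \left(-7\right)^{2}} - 2393 = \sqrt{2025 + 49} - 2393 = \sqrt{2074} - 2393 = -2393 + \sqrt{2074}$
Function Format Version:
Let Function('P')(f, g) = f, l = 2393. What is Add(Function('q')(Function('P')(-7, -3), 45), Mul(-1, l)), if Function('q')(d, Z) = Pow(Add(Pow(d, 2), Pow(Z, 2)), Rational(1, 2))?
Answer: Add(-2393, Pow(2074, Rational(1, 2))) ≈ -2347.5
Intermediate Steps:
Function('q')(d, Z) = Pow(Add(Pow(Z, 2), Pow(d, 2)), Rational(1, 2))
Add(Function('q')(Function('P')(-7, -3), 45), Mul(-1, l)) = Add(Pow(Add(Pow(45, 2), Pow(-7, 2)), Rational(1, 2)), Mul(-1, 2393)) = Add(Pow(Add(2025, 49), Rational(1, 2)), -2393) = Add(Pow(2074, Rational(1, 2)), -2393) = Add(-2393, Pow(2074, Rational(1, 2)))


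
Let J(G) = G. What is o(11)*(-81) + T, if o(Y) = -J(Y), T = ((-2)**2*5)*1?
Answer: 911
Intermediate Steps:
T = 20 (T = (4*5)*1 = 20*1 = 20)
o(Y) = -Y
o(11)*(-81) + T = -1*11*(-81) + 20 = -11*(-81) + 20 = 891 + 20 = 911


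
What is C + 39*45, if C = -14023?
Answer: -12268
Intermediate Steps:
C + 39*45 = -14023 + 39*45 = -14023 + 1755 = -12268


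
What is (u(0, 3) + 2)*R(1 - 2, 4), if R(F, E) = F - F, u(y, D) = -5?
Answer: 0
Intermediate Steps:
R(F, E) = 0
(u(0, 3) + 2)*R(1 - 2, 4) = (-5 + 2)*0 = -3*0 = 0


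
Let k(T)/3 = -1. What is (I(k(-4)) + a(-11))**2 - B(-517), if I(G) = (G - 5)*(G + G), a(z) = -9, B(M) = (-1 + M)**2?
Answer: -266803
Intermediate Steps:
k(T) = -3 (k(T) = 3*(-1) = -3)
I(G) = 2*G*(-5 + G) (I(G) = (-5 + G)*(2*G) = 2*G*(-5 + G))
(I(k(-4)) + a(-11))**2 - B(-517) = (2*(-3)*(-5 - 3) - 9)**2 - (-1 - 517)**2 = (2*(-3)*(-8) - 9)**2 - 1*(-518)**2 = (48 - 9)**2 - 1*268324 = 39**2 - 268324 = 1521 - 268324 = -266803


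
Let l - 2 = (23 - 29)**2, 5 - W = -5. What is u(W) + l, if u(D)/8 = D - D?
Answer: 38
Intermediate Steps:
W = 10 (W = 5 - 1*(-5) = 5 + 5 = 10)
l = 38 (l = 2 + (23 - 29)**2 = 2 + (-6)**2 = 2 + 36 = 38)
u(D) = 0 (u(D) = 8*(D - D) = 8*0 = 0)
u(W) + l = 0 + 38 = 38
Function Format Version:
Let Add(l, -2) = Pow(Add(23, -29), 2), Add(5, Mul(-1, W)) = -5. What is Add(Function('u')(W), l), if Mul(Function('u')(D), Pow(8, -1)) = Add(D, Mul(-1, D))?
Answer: 38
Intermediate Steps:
W = 10 (W = Add(5, Mul(-1, -5)) = Add(5, 5) = 10)
l = 38 (l = Add(2, Pow(Add(23, -29), 2)) = Add(2, Pow(-6, 2)) = Add(2, 36) = 38)
Function('u')(D) = 0 (Function('u')(D) = Mul(8, Add(D, Mul(-1, D))) = Mul(8, 0) = 0)
Add(Function('u')(W), l) = Add(0, 38) = 38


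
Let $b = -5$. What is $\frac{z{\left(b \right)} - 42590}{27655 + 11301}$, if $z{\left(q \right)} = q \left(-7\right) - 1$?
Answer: $- \frac{10639}{9739} \approx -1.0924$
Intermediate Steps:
$z{\left(q \right)} = -1 - 7 q$ ($z{\left(q \right)} = - 7 q - 1 = -1 - 7 q$)
$\frac{z{\left(b \right)} - 42590}{27655 + 11301} = \frac{\left(-1 - -35\right) - 42590}{27655 + 11301} = \frac{\left(-1 + 35\right) - 42590}{38956} = \left(34 - 42590\right) \frac{1}{38956} = \left(-42556\right) \frac{1}{38956} = - \frac{10639}{9739}$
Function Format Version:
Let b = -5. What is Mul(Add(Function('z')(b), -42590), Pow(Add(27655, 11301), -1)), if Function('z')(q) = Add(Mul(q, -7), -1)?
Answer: Rational(-10639, 9739) ≈ -1.0924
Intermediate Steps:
Function('z')(q) = Add(-1, Mul(-7, q)) (Function('z')(q) = Add(Mul(-7, q), -1) = Add(-1, Mul(-7, q)))
Mul(Add(Function('z')(b), -42590), Pow(Add(27655, 11301), -1)) = Mul(Add(Add(-1, Mul(-7, -5)), -42590), Pow(Add(27655, 11301), -1)) = Mul(Add(Add(-1, 35), -42590), Pow(38956, -1)) = Mul(Add(34, -42590), Rational(1, 38956)) = Mul(-42556, Rational(1, 38956)) = Rational(-10639, 9739)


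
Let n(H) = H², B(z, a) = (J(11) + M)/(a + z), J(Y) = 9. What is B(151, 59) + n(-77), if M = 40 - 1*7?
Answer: 29646/5 ≈ 5929.2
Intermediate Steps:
M = 33 (M = 40 - 7 = 33)
B(z, a) = 42/(a + z) (B(z, a) = (9 + 33)/(a + z) = 42/(a + z))
B(151, 59) + n(-77) = 42/(59 + 151) + (-77)² = 42/210 + 5929 = 42*(1/210) + 5929 = ⅕ + 5929 = 29646/5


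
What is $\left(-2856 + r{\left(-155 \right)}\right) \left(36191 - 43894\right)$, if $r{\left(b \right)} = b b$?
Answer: $-163064807$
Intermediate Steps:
$r{\left(b \right)} = b^{2}$
$\left(-2856 + r{\left(-155 \right)}\right) \left(36191 - 43894\right) = \left(-2856 + \left(-155\right)^{2}\right) \left(36191 - 43894\right) = \left(-2856 + 24025\right) \left(-7703\right) = 21169 \left(-7703\right) = -163064807$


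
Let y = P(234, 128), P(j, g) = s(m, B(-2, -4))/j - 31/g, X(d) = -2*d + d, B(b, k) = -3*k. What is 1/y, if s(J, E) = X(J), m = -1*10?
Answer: -14976/2987 ≈ -5.0137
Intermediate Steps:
X(d) = -d
m = -10
s(J, E) = -J
P(j, g) = -31/g + 10/j (P(j, g) = (-1*(-10))/j - 31/g = 10/j - 31/g = -31/g + 10/j)
y = -2987/14976 (y = -31/128 + 10/234 = -31*1/128 + 10*(1/234) = -31/128 + 5/117 = -2987/14976 ≈ -0.19945)
1/y = 1/(-2987/14976) = -14976/2987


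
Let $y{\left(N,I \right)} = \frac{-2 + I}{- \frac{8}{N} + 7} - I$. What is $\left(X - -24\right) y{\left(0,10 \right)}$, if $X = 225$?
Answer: $-2490$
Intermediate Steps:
$y{\left(N,I \right)} = - I + \frac{-2 + I}{7 - \frac{8}{N}}$ ($y{\left(N,I \right)} = \frac{-2 + I}{7 - \frac{8}{N}} - I = - I + \frac{-2 + I}{7 - \frac{8}{N}}$)
$\left(X - -24\right) y{\left(0,10 \right)} = \left(225 - -24\right) \frac{2 \left(\left(-1\right) 0 + 4 \cdot 10 - 30 \cdot 0\right)}{-8 + 7 \cdot 0} = \left(225 + 24\right) \frac{2 \left(0 + 40 + 0\right)}{-8 + 0} = 249 \cdot 2 \frac{1}{-8} \cdot 40 = 249 \cdot 2 \left(- \frac{1}{8}\right) 40 = 249 \left(-10\right) = -2490$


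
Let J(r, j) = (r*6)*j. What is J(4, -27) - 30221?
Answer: -30869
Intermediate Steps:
J(r, j) = 6*j*r (J(r, j) = (6*r)*j = 6*j*r)
J(4, -27) - 30221 = 6*(-27)*4 - 30221 = -648 - 30221 = -30869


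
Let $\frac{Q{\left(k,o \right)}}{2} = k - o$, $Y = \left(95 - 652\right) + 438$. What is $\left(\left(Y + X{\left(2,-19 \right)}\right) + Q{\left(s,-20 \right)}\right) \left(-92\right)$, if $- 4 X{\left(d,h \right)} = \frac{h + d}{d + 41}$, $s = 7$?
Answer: $\frac{256749}{43} \approx 5970.9$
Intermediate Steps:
$Y = -119$ ($Y = -557 + 438 = -119$)
$X{\left(d,h \right)} = - \frac{d + h}{4 \left(41 + d\right)}$ ($X{\left(d,h \right)} = - \frac{\left(h + d\right) \frac{1}{d + 41}}{4} = - \frac{\left(d + h\right) \frac{1}{41 + d}}{4} = - \frac{\frac{1}{41 + d} \left(d + h\right)}{4} = - \frac{d + h}{4 \left(41 + d\right)}$)
$Q{\left(k,o \right)} = - 2 o + 2 k$ ($Q{\left(k,o \right)} = 2 \left(k - o\right) = - 2 o + 2 k$)
$\left(\left(Y + X{\left(2,-19 \right)}\right) + Q{\left(s,-20 \right)}\right) \left(-92\right) = \left(\left(-119 + \frac{\left(-1\right) 2 - -19}{4 \left(41 + 2\right)}\right) + \left(\left(-2\right) \left(-20\right) + 2 \cdot 7\right)\right) \left(-92\right) = \left(\left(-119 + \frac{-2 + 19}{4 \cdot 43}\right) + \left(40 + 14\right)\right) \left(-92\right) = \left(\left(-119 + \frac{1}{4} \cdot \frac{1}{43} \cdot 17\right) + 54\right) \left(-92\right) = \left(\left(-119 + \frac{17}{172}\right) + 54\right) \left(-92\right) = \left(- \frac{20451}{172} + 54\right) \left(-92\right) = \left(- \frac{11163}{172}\right) \left(-92\right) = \frac{256749}{43}$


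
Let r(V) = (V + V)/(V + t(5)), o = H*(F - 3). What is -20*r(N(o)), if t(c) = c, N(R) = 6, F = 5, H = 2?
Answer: -240/11 ≈ -21.818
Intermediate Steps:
o = 4 (o = 2*(5 - 3) = 2*2 = 4)
r(V) = 2*V/(5 + V) (r(V) = (V + V)/(V + 5) = (2*V)/(5 + V) = 2*V/(5 + V))
-20*r(N(o)) = -40*6/(5 + 6) = -40*6/11 = -20*12/11 = -240/11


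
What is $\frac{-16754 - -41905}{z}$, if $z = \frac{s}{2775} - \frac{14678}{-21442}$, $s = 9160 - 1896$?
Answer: $\frac{748261742025}{98243069} \approx 7616.4$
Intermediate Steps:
$s = 7264$ ($s = 9160 - 1896 = 7264$)
$z = \frac{98243069}{29750775}$ ($z = \frac{7264}{2775} - \frac{14678}{-21442} = 7264 \cdot \frac{1}{2775} - - \frac{7339}{10721} = \frac{7264}{2775} + \frac{7339}{10721} = \frac{98243069}{29750775} \approx 3.3022$)
$\frac{-16754 - -41905}{z} = \frac{-16754 - -41905}{\frac{98243069}{29750775}} = \left(-16754 + 41905\right) \frac{29750775}{98243069} = 25151 \cdot \frac{29750775}{98243069} = \frac{748261742025}{98243069}$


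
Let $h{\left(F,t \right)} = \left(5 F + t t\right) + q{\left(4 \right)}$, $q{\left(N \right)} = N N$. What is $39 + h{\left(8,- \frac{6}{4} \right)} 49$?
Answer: $\frac{11573}{4} \approx 2893.3$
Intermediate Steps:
$q{\left(N \right)} = N^{2}$
$h{\left(F,t \right)} = 16 + t^{2} + 5 F$ ($h{\left(F,t \right)} = \left(5 F + t t\right) + 4^{2} = \left(5 F + t^{2}\right) + 16 = \left(t^{2} + 5 F\right) + 16 = 16 + t^{2} + 5 F$)
$39 + h{\left(8,- \frac{6}{4} \right)} 49 = 39 + \left(16 + \left(- \frac{6}{4}\right)^{2} + 5 \cdot 8\right) 49 = 39 + \left(16 + \left(\left(-6\right) \frac{1}{4}\right)^{2} + 40\right) 49 = 39 + \left(16 + \left(- \frac{3}{2}\right)^{2} + 40\right) 49 = 39 + \left(16 + \frac{9}{4} + 40\right) 49 = 39 + \frac{233}{4} \cdot 49 = 39 + \frac{11417}{4} = \frac{11573}{4}$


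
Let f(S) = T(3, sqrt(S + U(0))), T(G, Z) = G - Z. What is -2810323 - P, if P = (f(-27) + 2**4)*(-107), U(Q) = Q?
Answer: -2808290 - 321*I*sqrt(3) ≈ -2.8083e+6 - 555.99*I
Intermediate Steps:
f(S) = 3 - sqrt(S) (f(S) = 3 - sqrt(S + 0) = 3 - sqrt(S))
P = -2033 + 321*I*sqrt(3) (P = ((3 - sqrt(-27)) + 2**4)*(-107) = ((3 - 3*I*sqrt(3)) + 16)*(-107) = (19 - 3*I*sqrt(3))*(-107) = -2033 + 321*I*sqrt(3) ≈ -2033.0 + 555.99*I)
-2810323 - P = -2810323 - (-2033 + 321*I*sqrt(3)) = -2810323 + (2033 - 321*I*sqrt(3)) = -2808290 - 321*I*sqrt(3)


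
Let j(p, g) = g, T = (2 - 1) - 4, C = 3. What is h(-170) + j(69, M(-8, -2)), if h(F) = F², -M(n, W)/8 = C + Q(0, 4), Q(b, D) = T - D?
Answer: 28932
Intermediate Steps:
T = -3 (T = 1 - 4 = -3)
Q(b, D) = -3 - D
M(n, W) = 32 (M(n, W) = -8*(3 + (-3 - 1*4)) = -8*(3 + (-3 - 4)) = -8*(3 - 7) = -8*(-4) = 32)
h(-170) + j(69, M(-8, -2)) = (-170)² + 32 = 28900 + 32 = 28932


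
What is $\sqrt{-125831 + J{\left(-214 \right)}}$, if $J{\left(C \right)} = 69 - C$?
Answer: $2 i \sqrt{31387} \approx 354.33 i$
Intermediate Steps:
$\sqrt{-125831 + J{\left(-214 \right)}} = \sqrt{-125831 + \left(69 - -214\right)} = \sqrt{-125831 + \left(69 + 214\right)} = \sqrt{-125831 + 283} = \sqrt{-125548} = 2 i \sqrt{31387}$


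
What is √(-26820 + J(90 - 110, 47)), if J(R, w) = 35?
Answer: I*√26785 ≈ 163.66*I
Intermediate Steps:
√(-26820 + J(90 - 110, 47)) = √(-26820 + 35) = √(-26785) = I*√26785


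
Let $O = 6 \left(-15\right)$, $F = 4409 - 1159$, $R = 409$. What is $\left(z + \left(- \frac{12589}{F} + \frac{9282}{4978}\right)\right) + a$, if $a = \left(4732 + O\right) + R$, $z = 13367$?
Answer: $\frac{148971555729}{8089250} \approx 18416.0$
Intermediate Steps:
$F = 3250$ ($F = 4409 - 1159 = 3250$)
$O = -90$
$a = 5051$ ($a = \left(4732 - 90\right) + 409 = 4642 + 409 = 5051$)
$\left(z + \left(- \frac{12589}{F} + \frac{9282}{4978}\right)\right) + a = \left(13367 + \left(- \frac{12589}{3250} + \frac{9282}{4978}\right)\right) + 5051 = \left(13367 + \left(\left(-12589\right) \frac{1}{3250} + 9282 \cdot \frac{1}{4978}\right)\right) + 5051 = \left(13367 + \left(- \frac{12589}{3250} + \frac{4641}{2489}\right)\right) + 5051 = \left(13367 - \frac{16250771}{8089250}\right) + 5051 = \frac{108112753979}{8089250} + 5051 = \frac{148971555729}{8089250}$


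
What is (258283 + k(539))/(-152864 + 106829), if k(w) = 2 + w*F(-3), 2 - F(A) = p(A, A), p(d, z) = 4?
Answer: -8297/1485 ≈ -5.5872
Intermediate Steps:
F(A) = -2 (F(A) = 2 - 1*4 = 2 - 4 = -2)
k(w) = 2 - 2*w (k(w) = 2 + w*(-2) = 2 - 2*w)
(258283 + k(539))/(-152864 + 106829) = (258283 + (2 - 2*539))/(-152864 + 106829) = (258283 + (2 - 1078))/(-46035) = (258283 - 1076)*(-1/46035) = 257207*(-1/46035) = -8297/1485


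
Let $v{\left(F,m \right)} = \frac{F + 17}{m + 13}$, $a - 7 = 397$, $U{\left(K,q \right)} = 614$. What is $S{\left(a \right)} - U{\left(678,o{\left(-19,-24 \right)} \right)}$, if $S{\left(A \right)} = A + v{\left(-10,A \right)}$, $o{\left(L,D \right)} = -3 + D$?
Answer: $- \frac{87563}{417} \approx -209.98$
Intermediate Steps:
$a = 404$ ($a = 7 + 397 = 404$)
$v{\left(F,m \right)} = \frac{17 + F}{13 + m}$
$S{\left(A \right)} = A + \frac{7}{13 + A}$ ($S{\left(A \right)} = A + \frac{17 - 10}{13 + A} = A + \frac{1}{13 + A} 7 = A + \frac{7}{13 + A}$)
$S{\left(a \right)} - U{\left(678,o{\left(-19,-24 \right)} \right)} = \frac{7 + 404 \left(13 + 404\right)}{13 + 404} - 614 = \frac{7 + 404 \cdot 417}{417} - 614 = \frac{7 + 168468}{417} - 614 = \frac{1}{417} \cdot 168475 - 614 = \frac{168475}{417} - 614 = - \frac{87563}{417}$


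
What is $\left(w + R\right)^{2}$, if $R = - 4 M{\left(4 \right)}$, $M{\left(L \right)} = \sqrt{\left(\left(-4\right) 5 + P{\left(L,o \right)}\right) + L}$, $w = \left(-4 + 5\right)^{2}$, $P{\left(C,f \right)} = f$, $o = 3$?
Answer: $\left(1 - 4 i \sqrt{13}\right)^{2} \approx -207.0 - 28.844 i$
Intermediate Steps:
$w = 1$ ($w = 1^{2} = 1$)
$M{\left(L \right)} = \sqrt{-17 + L}$ ($M{\left(L \right)} = \sqrt{\left(\left(-4\right) 5 + 3\right) + L} = \sqrt{\left(-20 + 3\right) + L} = \sqrt{-17 + L}$)
$R = - 4 i \sqrt{13}$ ($R = - 4 \sqrt{-17 + 4} = - 4 \sqrt{-13} = - 4 i \sqrt{13} \approx - 14.422 i$)
$\left(w + R\right)^{2} = \left(1 - 4 i \sqrt{13}\right)^{2}$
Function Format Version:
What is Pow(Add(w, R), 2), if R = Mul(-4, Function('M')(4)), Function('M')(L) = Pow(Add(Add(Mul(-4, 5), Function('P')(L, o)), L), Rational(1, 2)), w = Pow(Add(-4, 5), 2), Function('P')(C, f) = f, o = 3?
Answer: Pow(Add(1, Mul(-4, I, Pow(13, Rational(1, 2)))), 2) ≈ Add(-207.00, Mul(-28.844, I))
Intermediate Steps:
w = 1 (w = Pow(1, 2) = 1)
Function('M')(L) = Pow(Add(-17, L), Rational(1, 2)) (Function('M')(L) = Pow(Add(Add(Mul(-4, 5), 3), L), Rational(1, 2)) = Pow(Add(Add(-20, 3), L), Rational(1, 2)) = Pow(Add(-17, L), Rational(1, 2)))
R = Mul(-4, I, Pow(13, Rational(1, 2))) (R = Mul(-4, Pow(Add(-17, 4), Rational(1, 2))) = Mul(-4, Pow(-13, Rational(1, 2))) = Mul(-4, Mul(I, Pow(13, Rational(1, 2)))) = Mul(-4, I, Pow(13, Rational(1, 2))) ≈ Mul(-14.422, I))
Pow(Add(w, R), 2) = Pow(Add(1, Mul(-4, I, Pow(13, Rational(1, 2)))), 2)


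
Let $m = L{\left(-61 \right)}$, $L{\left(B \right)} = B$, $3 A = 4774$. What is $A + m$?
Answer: $\frac{4591}{3} \approx 1530.3$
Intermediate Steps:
$A = \frac{4774}{3}$ ($A = \frac{1}{3} \cdot 4774 = \frac{4774}{3} \approx 1591.3$)
$m = -61$
$A + m = \frac{4774}{3} - 61 = \frac{4591}{3}$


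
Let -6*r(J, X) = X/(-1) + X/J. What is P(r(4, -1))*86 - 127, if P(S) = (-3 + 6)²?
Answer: 647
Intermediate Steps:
r(J, X) = X/6 - X/(6*J) (r(J, X) = -(X/(-1) + X/J)/6 = -(X*(-1) + X/J)/6 = -(-X + X/J)/6 = X/6 - X/(6*J))
P(S) = 9 (P(S) = 3² = 9)
P(r(4, -1))*86 - 127 = 9*86 - 127 = 774 - 127 = 647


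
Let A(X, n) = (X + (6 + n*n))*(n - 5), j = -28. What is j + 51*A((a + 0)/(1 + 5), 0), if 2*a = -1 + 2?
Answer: -6317/4 ≈ -1579.3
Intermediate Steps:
a = ½ (a = (-1 + 2)/2 = (½)*1 = ½ ≈ 0.50000)
A(X, n) = (-5 + n)*(6 + X + n²) (A(X, n) = (X + (6 + n²))*(-5 + n) = (6 + X + n²)*(-5 + n) = (-5 + n)*(6 + X + n²))
j + 51*A((a + 0)/(1 + 5), 0) = -28 + 51*(-30 + 0³ - 5*(½ + 0)/(1 + 5) - 5*0² + 6*0 + ((½ + 0)/(1 + 5))*0) = -28 + 51*(-30 + 0 - 5/(2*6) - 5*0 + 0 + ((½)/6)*0) = -28 + 51*(-30 + 0 - 5/(2*6) + 0 + 0 + ((½)*(⅙))*0) = -28 + 51*(-30 + 0 - 5*1/12 + 0 + 0 + (1/12)*0) = -28 + 51*(-30 + 0 - 5/12 + 0 + 0 + 0) = -28 + 51*(-365/12) = -28 - 6205/4 = -6317/4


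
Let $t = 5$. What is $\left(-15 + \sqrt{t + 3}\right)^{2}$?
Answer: $233 - 60 \sqrt{2} \approx 148.15$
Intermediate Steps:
$\left(-15 + \sqrt{t + 3}\right)^{2} = \left(-15 + \sqrt{5 + 3}\right)^{2} = \left(-15 + \sqrt{8}\right)^{2} = \left(-15 + 2 \sqrt{2}\right)^{2}$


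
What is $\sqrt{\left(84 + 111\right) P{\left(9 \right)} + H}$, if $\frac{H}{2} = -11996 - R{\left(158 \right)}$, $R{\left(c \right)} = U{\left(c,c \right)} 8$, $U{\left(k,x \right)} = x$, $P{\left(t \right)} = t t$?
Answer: $5 i \sqrt{429} \approx 103.56 i$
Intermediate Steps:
$P{\left(t \right)} = t^{2}$
$R{\left(c \right)} = 8 c$ ($R{\left(c \right)} = c 8 = 8 c$)
$H = -26520$ ($H = 2 \left(-11996 - 8 \cdot 158\right) = 2 \left(-11996 - 1264\right) = 2 \left(-13260\right) = -26520$)
$\sqrt{\left(84 + 111\right) P{\left(9 \right)} + H} = \sqrt{\left(84 + 111\right) 9^{2} - 26520} = \sqrt{195 \cdot 81 - 26520} = \sqrt{15795 - 26520} = \sqrt{-10725} = 5 i \sqrt{429}$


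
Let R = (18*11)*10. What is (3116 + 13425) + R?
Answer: 18521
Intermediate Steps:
R = 1980 (R = 198*10 = 1980)
(3116 + 13425) + R = (3116 + 13425) + 1980 = 16541 + 1980 = 18521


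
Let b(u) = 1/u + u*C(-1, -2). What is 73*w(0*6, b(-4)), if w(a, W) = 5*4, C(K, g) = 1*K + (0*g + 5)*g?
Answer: 1460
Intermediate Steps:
C(K, g) = K + 5*g (C(K, g) = K + (0 + 5)*g = K + 5*g)
b(u) = 1/u - 11*u (b(u) = 1/u + u*(-1 + 5*(-2)) = 1/u + u*(-1 - 10) = 1/u + u*(-11) = 1/u - 11*u)
w(a, W) = 20
73*w(0*6, b(-4)) = 73*20 = 1460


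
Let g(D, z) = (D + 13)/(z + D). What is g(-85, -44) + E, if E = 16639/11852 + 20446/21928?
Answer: 1010824158/349228069 ≈ 2.8945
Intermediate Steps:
g(D, z) = (13 + D)/(D + z)
E = 18974562/8121583 (E = 16639*(1/11852) + 20446*(1/21928) = 16639/11852 + 10223/10964 = 18974562/8121583 ≈ 2.3363)
g(-85, -44) + E = (13 - 85)/(-85 - 44) + 18974562/8121583 = -72/(-129) + 18974562/8121583 = -1/129*(-72) + 18974562/8121583 = 24/43 + 18974562/8121583 = 1010824158/349228069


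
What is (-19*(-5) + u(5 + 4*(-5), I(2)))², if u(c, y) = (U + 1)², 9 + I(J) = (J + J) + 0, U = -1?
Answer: 9025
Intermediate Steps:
I(J) = -9 + 2*J (I(J) = -9 + ((J + J) + 0) = -9 + (2*J + 0) = -9 + 2*J)
u(c, y) = 0 (u(c, y) = (-1 + 1)² = 0² = 0)
(-19*(-5) + u(5 + 4*(-5), I(2)))² = (-19*(-5) + 0)² = (95 + 0)² = 95² = 9025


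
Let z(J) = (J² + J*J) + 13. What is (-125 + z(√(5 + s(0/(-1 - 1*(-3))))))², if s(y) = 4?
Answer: 8836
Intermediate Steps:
z(J) = 13 + 2*J² (z(J) = (J² + J²) + 13 = 2*J² + 13 = 13 + 2*J²)
(-125 + z(√(5 + s(0/(-1 - 1*(-3))))))² = (-125 + (13 + 2*(√(5 + 4))²))² = (-125 + (13 + 2*(√9)²))² = (-125 + (13 + 2*3²))² = (-125 + (13 + 2*9))² = (-125 + (13 + 18))² = (-125 + 31)² = (-94)² = 8836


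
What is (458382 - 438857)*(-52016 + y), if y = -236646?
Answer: -5636125550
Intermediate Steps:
(458382 - 438857)*(-52016 + y) = (458382 - 438857)*(-52016 - 236646) = 19525*(-288662) = -5636125550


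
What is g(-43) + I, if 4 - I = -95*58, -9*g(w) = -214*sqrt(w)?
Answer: 5514 + 214*I*sqrt(43)/9 ≈ 5514.0 + 155.92*I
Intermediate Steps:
g(w) = 214*sqrt(w)/9 (g(w) = -(-214)*sqrt(w)/9 = 214*sqrt(w)/9)
I = 5514 (I = 4 - (-95)*58 = 4 - 1*(-5510) = 4 + 5510 = 5514)
g(-43) + I = 214*sqrt(-43)/9 + 5514 = 214*(I*sqrt(43))/9 + 5514 = 214*I*sqrt(43)/9 + 5514 = 5514 + 214*I*sqrt(43)/9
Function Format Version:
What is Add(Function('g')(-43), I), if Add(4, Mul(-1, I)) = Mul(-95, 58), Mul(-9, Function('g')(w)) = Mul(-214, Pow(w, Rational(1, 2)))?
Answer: Add(5514, Mul(Rational(214, 9), I, Pow(43, Rational(1, 2)))) ≈ Add(5514.0, Mul(155.92, I))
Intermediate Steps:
Function('g')(w) = Mul(Rational(214, 9), Pow(w, Rational(1, 2))) (Function('g')(w) = Mul(Rational(-1, 9), Mul(-214, Pow(w, Rational(1, 2)))) = Mul(Rational(214, 9), Pow(w, Rational(1, 2))))
I = 5514 (I = Add(4, Mul(-1, Mul(-95, 58))) = Add(4, Mul(-1, -5510)) = Add(4, 5510) = 5514)
Add(Function('g')(-43), I) = Add(Mul(Rational(214, 9), Pow(-43, Rational(1, 2))), 5514) = Add(Mul(Rational(214, 9), Mul(I, Pow(43, Rational(1, 2)))), 5514) = Add(Mul(Rational(214, 9), I, Pow(43, Rational(1, 2))), 5514) = Add(5514, Mul(Rational(214, 9), I, Pow(43, Rational(1, 2))))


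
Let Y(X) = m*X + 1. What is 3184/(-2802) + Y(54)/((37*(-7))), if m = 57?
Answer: -4726007/362859 ≈ -13.024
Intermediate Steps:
Y(X) = 1 + 57*X (Y(X) = 57*X + 1 = 1 + 57*X)
3184/(-2802) + Y(54)/((37*(-7))) = 3184/(-2802) + (1 + 57*54)/((37*(-7))) = 3184*(-1/2802) + (1 + 3078)/(-259) = -1592/1401 + 3079*(-1/259) = -1592/1401 - 3079/259 = -4726007/362859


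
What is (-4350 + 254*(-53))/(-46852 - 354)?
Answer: 8906/23603 ≈ 0.37733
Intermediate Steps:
(-4350 + 254*(-53))/(-46852 - 354) = (-4350 - 13462)/(-47206) = -17812*(-1/47206) = 8906/23603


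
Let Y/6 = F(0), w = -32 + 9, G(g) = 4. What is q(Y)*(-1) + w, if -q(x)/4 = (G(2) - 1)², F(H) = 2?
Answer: 13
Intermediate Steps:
w = -23
Y = 12 (Y = 6*2 = 12)
q(x) = -36 (q(x) = -4*(4 - 1)² = -4*3² = -4*9 = -36)
q(Y)*(-1) + w = -36*(-1) - 23 = 36 - 23 = 13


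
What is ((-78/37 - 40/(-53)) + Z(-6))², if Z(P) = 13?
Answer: 521619921/3845521 ≈ 135.64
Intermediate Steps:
((-78/37 - 40/(-53)) + Z(-6))² = ((-78/37 - 40/(-53)) + 13)² = ((-78*1/37 - 40*(-1/53)) + 13)² = ((-78/37 + 40/53) + 13)² = (-2654/1961 + 13)² = (22839/1961)² = 521619921/3845521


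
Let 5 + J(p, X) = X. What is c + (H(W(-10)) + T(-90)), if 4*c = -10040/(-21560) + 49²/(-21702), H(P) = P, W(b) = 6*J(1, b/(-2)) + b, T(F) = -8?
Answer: -838058153/46789512 ≈ -17.911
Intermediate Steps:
J(p, X) = -5 + X
W(b) = -30 - 2*b (W(b) = 6*(-5 + b/(-2)) + b = 6*(-5 + b*(-½)) + b = 6*(-5 - b/2) + b = (-30 - 3*b) + b = -30 - 2*b)
c = 4153063/46789512 (c = (-10040/(-21560) + 49²/(-21702))/4 = (-10040*(-1/21560) + 2401*(-1/21702))/4 = (251/539 - 2401/21702)/4 = (¼)*(4153063/11697378) = 4153063/46789512 ≈ 0.088760)
c + (H(W(-10)) + T(-90)) = 4153063/46789512 + ((-30 - 2*(-10)) - 8) = 4153063/46789512 + ((-30 + 20) - 8) = 4153063/46789512 + (-10 - 8) = 4153063/46789512 - 18 = -838058153/46789512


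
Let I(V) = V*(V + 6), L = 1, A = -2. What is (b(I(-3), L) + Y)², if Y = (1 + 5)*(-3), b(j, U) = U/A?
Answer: 1369/4 ≈ 342.25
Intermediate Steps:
I(V) = V*(6 + V)
b(j, U) = -U/2 (b(j, U) = U/(-2) = U*(-½) = -U/2)
Y = -18 (Y = 6*(-3) = -18)
(b(I(-3), L) + Y)² = (-½*1 - 18)² = (-½ - 18)² = (-37/2)² = 1369/4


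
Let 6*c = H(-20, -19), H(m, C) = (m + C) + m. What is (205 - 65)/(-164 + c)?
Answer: -120/149 ≈ -0.80537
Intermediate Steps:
H(m, C) = C + 2*m (H(m, C) = (C + m) + m = C + 2*m)
c = -59/6 (c = (-19 + 2*(-20))/6 = (-19 - 40)/6 = (1/6)*(-59) = -59/6 ≈ -9.8333)
(205 - 65)/(-164 + c) = (205 - 65)/(-164 - 59/6) = 140/(-1043/6) = 140*(-6/1043) = -120/149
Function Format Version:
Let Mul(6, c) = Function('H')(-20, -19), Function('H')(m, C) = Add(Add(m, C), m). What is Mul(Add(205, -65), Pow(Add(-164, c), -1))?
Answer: Rational(-120, 149) ≈ -0.80537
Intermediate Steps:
Function('H')(m, C) = Add(C, Mul(2, m)) (Function('H')(m, C) = Add(Add(C, m), m) = Add(C, Mul(2, m)))
c = Rational(-59, 6) (c = Mul(Rational(1, 6), Add(-19, Mul(2, -20))) = Mul(Rational(1, 6), Add(-19, -40)) = Mul(Rational(1, 6), -59) = Rational(-59, 6) ≈ -9.8333)
Mul(Add(205, -65), Pow(Add(-164, c), -1)) = Mul(Add(205, -65), Pow(Add(-164, Rational(-59, 6)), -1)) = Mul(140, Pow(Rational(-1043, 6), -1)) = Mul(140, Rational(-6, 1043)) = Rational(-120, 149)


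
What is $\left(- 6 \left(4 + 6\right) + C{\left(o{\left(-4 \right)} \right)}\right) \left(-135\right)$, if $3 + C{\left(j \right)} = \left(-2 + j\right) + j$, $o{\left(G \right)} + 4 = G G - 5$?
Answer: $6885$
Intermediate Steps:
$o{\left(G \right)} = -9 + G^{2}$ ($o{\left(G \right)} = -4 + \left(G G - 5\right) = -4 + \left(G^{2} - 5\right) = -4 + \left(-5 + G^{2}\right) = -9 + G^{2}$)
$C{\left(j \right)} = -5 + 2 j$ ($C{\left(j \right)} = -3 + \left(\left(-2 + j\right) + j\right) = -3 + \left(-2 + 2 j\right) = -5 + 2 j$)
$\left(- 6 \left(4 + 6\right) + C{\left(o{\left(-4 \right)} \right)}\right) \left(-135\right) = \left(- 6 \left(4 + 6\right) - \left(5 - 2 \left(-9 + \left(-4\right)^{2}\right)\right)\right) \left(-135\right) = \left(\left(-6\right) 10 - \left(5 - 2 \left(-9 + 16\right)\right)\right) \left(-135\right) = \left(-60 + \left(-5 + 2 \cdot 7\right)\right) \left(-135\right) = \left(-60 + \left(-5 + 14\right)\right) \left(-135\right) = \left(-60 + 9\right) \left(-135\right) = \left(-51\right) \left(-135\right) = 6885$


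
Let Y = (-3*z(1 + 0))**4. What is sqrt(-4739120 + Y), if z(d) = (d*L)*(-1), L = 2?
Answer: 4*I*sqrt(296114) ≈ 2176.7*I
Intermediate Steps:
z(d) = -2*d (z(d) = (d*2)*(-1) = (2*d)*(-1) = -2*d)
Y = 1296 (Y = (-(-6)*(1 + 0))**4 = (-(-6))**4 = (-3*(-2))**4 = 6**4 = 1296)
sqrt(-4739120 + Y) = sqrt(-4739120 + 1296) = sqrt(-4737824) = 4*I*sqrt(296114)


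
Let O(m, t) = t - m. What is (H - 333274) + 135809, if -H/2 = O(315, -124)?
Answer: -196587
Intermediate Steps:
H = 878 (H = -2*(-124 - 1*315) = -2*(-124 - 315) = -2*(-439) = 878)
(H - 333274) + 135809 = (878 - 333274) + 135809 = -332396 + 135809 = -196587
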